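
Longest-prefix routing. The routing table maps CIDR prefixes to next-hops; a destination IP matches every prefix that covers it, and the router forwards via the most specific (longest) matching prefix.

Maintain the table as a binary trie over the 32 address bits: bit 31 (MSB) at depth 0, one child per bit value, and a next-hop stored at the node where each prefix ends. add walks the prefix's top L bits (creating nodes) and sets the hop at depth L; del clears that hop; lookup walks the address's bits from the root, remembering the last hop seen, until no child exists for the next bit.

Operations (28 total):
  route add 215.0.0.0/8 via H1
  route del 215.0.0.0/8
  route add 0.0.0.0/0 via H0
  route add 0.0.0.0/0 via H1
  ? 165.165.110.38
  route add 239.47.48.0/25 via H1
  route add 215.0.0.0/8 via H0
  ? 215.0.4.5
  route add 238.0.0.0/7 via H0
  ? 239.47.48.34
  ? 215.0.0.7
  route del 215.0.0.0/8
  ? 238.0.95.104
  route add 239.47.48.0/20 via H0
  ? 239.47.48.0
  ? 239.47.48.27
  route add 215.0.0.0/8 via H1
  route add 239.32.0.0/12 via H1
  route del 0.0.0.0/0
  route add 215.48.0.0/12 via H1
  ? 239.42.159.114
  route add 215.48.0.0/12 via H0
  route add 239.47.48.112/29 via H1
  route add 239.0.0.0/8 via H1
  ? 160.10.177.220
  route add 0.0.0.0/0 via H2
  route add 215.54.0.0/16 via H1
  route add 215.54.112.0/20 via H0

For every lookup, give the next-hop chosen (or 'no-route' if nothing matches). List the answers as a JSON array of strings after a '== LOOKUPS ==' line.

Process each operation:
  add 215.0.0.0/8 -> H1 at depth 8
  - 215.0.0.0/8 clear@8
  add 0.0.0.0/0 -> H0 at depth 0
  add 0.0.0.0/0 -> H1 at depth 0
  ? 165.165.110.38  path d0:H1→d1:-  best=H1
  add 239.47.48.0/25 -> H1 at depth 25
  add 215.0.0.0/8 -> H0 at depth 8
  ? 215.0.4.5  path d0:H1→d1:-→d2:-→d3:-→d4:-→d5:-→d6:-→d7:-→d8:H0  best=H0
  add 238.0.0.0/7 -> H0 at depth 7
  ? 239.47.48.34  path d0:H1→d1:-→d2:-→d3:-→d4:-→d5:-→d6:-→d7:H0→d8:-→d9:-→d10:-→d11:-→d12:-→d13:-→d14:-→d15:-→d16:-→d17:-→d18:-→d19:-→d20:-→d21:-→d22:-→d23:-→d24:-→d25:H1  best=H1
  ? 215.0.0.7  path d0:H1→d1:-→d2:-→d3:-→d4:-→d5:-→d6:-→d7:-→d8:H0  best=H0
  - 215.0.0.0/8 clear@8
  ? 238.0.95.104  path d0:H1→d1:-→d2:-→d3:-→d4:-→d5:-→d6:-→d7:H0  best=H0
  add 239.47.48.0/20 -> H0 at depth 20
  ? 239.47.48.0  path d0:H1→d1:-→d2:-→d3:-→d4:-→d5:-→d6:-→d7:H0→d8:-→d9:-→d10:-→d11:-→d12:-→d13:-→d14:-→d15:-→d16:-→d17:-→d18:-→d19:-→d20:H0→d21:-→d22:-→d23:-→d24:-→d25:H1  best=H1
  ? 239.47.48.27  path d0:H1→d1:-→d2:-→d3:-→d4:-→d5:-→d6:-→d7:H0→d8:-→d9:-→d10:-→d11:-→d12:-→d13:-→d14:-→d15:-→d16:-→d17:-→d18:-→d19:-→d20:H0→d21:-→d22:-→d23:-→d24:-→d25:H1  best=H1
  add 215.0.0.0/8 -> H1 at depth 8
  add 239.32.0.0/12 -> H1 at depth 12
  - 0.0.0.0/0 clear@0
  add 215.48.0.0/12 -> H1 at depth 12
  ? 239.42.159.114  path d0:-→d1:-→d2:-→d3:-→d4:-→d5:-→d6:-→d7:H0→d8:-→d9:-→d10:-→d11:-→d12:H1→d13:-  best=H1
  add 215.48.0.0/12 -> H0 at depth 12
  add 239.47.48.112/29 -> H1 at depth 29
  add 239.0.0.0/8 -> H1 at depth 8
  ? 160.10.177.220  path d0:-→d1:-  best=no-route
  add 0.0.0.0/0 -> H2 at depth 0
  add 215.54.0.0/16 -> H1 at depth 16
  add 215.54.112.0/20 -> H0 at depth 20

== LOOKUPS ==
["H1","H0","H1","H0","H0","H1","H1","H1","no-route"]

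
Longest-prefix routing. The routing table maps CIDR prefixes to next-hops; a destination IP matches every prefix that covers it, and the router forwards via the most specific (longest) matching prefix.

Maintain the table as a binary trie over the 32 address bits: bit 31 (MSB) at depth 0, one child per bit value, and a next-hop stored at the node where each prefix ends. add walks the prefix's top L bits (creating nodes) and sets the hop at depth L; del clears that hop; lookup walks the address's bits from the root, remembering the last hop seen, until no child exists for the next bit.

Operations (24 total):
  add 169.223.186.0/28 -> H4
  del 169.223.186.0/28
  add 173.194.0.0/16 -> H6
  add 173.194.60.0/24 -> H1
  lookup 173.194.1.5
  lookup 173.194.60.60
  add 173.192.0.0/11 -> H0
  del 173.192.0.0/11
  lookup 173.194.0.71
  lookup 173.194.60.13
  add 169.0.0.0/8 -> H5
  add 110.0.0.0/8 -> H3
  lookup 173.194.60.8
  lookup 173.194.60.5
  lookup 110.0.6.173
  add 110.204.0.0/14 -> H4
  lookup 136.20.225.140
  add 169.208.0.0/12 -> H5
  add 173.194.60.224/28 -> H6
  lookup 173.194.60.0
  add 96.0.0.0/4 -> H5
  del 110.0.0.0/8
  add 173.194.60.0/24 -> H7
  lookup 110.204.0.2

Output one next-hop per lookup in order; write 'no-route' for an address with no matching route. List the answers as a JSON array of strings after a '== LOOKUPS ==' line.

Apply in order:
  + 169.223.186.0/28 (H4) depth=28
  - 169.223.186.0/28 clear@28
  + 173.194.0.0/16 (H6) depth=16
  + 173.194.60.0/24 (H1) depth=24
  Q 173.194.1.5: descend 101011011100001000 ; hops seen [H6] ; pick H6
  Q 173.194.60.60: descend 101011011100001000111100 ; hops seen [H6,H1] ; pick H1
  + 173.192.0.0/11 (H0) depth=11
  - 173.192.0.0/11 clear@11
  Q 173.194.0.71: descend 101011011100001000 ; hops seen [H6] ; pick H6
  Q 173.194.60.13: descend 101011011100001000111100 ; hops seen [H6,H1] ; pick H1
  + 169.0.0.0/8 (H5) depth=8
  + 110.0.0.0/8 (H3) depth=8
  Q 173.194.60.8: descend 101011011100001000111100 ; hops seen [H6,H1] ; pick H1
  Q 173.194.60.5: descend 101011011100001000111100 ; hops seen [H6,H1] ; pick H1
  Q 110.0.6.173: descend 01101110 ; hops seen [H3] ; pick H3
  + 110.204.0.0/14 (H4) depth=14
  Q 136.20.225.140: descend 10 ; hops seen [∅] ; pick no-route
  + 169.208.0.0/12 (H5) depth=12
  + 173.194.60.224/28 (H6) depth=28
  Q 173.194.60.0: descend 101011011100001000111100 ; hops seen [H6,H1] ; pick H1
  + 96.0.0.0/4 (H5) depth=4
  - 110.0.0.0/8 clear@8
  + 173.194.60.0/24 (H7) depth=24
  Q 110.204.0.2: descend 01101110110011 ; hops seen [H5,H4] ; pick H4

== LOOKUPS ==
["H6","H1","H6","H1","H1","H1","H3","no-route","H1","H4"]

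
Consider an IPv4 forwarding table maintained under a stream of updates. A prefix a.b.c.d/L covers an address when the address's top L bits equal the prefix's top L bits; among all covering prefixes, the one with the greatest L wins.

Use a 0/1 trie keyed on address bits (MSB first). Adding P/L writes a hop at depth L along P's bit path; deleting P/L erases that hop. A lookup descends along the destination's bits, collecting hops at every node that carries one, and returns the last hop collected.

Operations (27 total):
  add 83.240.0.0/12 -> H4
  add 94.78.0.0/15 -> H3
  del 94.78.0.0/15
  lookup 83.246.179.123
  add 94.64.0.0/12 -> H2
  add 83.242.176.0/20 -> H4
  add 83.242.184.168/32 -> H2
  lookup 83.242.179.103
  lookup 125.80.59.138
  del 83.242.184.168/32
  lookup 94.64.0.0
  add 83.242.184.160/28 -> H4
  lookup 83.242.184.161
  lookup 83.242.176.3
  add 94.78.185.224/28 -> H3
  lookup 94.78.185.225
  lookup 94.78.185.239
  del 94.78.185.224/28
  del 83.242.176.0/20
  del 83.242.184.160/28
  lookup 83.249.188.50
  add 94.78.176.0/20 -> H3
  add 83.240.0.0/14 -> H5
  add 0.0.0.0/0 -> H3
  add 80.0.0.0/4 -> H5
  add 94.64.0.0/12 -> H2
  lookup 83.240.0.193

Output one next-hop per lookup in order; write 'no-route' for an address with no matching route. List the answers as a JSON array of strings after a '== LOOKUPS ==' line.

Process each operation:
  add 83.240.0.0/12 -> H4 at depth 12
  add 94.78.0.0/15 -> H3 at depth 15
  del 94.78.0.0/15 (clear depth 15)
  Q 83.246.179.123: descend 010100111111 ; hops seen [H4] ; pick H4
  add 94.64.0.0/12 -> H2 at depth 12
  add 83.242.176.0/20 -> H4 at depth 20
  add 83.242.184.168/32 -> H2 at depth 32
  Q 83.242.179.103: descend 01010011111100101011 ; hops seen [H4,H4] ; pick H4
  Q 125.80.59.138: descend 01 ; hops seen [∅] ; pick no-route
  del 83.242.184.168/32 (clear depth 32)
  Q 94.64.0.0: descend 010111100100 ; hops seen [H2] ; pick H2
  add 83.242.184.160/28 -> H4 at depth 28
  Q 83.242.184.161: descend 0101001111110010101110001010 ; hops seen [H4,H4,H4] ; pick H4
  Q 83.242.176.3: descend 01010011111100101011 ; hops seen [H4,H4] ; pick H4
  add 94.78.185.224/28 -> H3 at depth 28
  Q 94.78.185.225: descend 0101111001001110101110011110 ; hops seen [H2,H3] ; pick H3
  Q 94.78.185.239: descend 0101111001001110101110011110 ; hops seen [H2,H3] ; pick H3
  del 94.78.185.224/28 (clear depth 28)
  del 83.242.176.0/20 (clear depth 20)
  del 83.242.184.160/28 (clear depth 28)
  Q 83.249.188.50: descend 010100111111 ; hops seen [H4] ; pick H4
  add 94.78.176.0/20 -> H3 at depth 20
  add 83.240.0.0/14 -> H5 at depth 14
  add 0.0.0.0/0 -> H3 at depth 0
  add 80.0.0.0/4 -> H5 at depth 4
  add 94.64.0.0/12 -> H2 at depth 12
  Q 83.240.0.193: descend 01010011111100 ; hops seen [H3,H5,H4,H5] ; pick H5

== LOOKUPS ==
["H4","H4","no-route","H2","H4","H4","H3","H3","H4","H5"]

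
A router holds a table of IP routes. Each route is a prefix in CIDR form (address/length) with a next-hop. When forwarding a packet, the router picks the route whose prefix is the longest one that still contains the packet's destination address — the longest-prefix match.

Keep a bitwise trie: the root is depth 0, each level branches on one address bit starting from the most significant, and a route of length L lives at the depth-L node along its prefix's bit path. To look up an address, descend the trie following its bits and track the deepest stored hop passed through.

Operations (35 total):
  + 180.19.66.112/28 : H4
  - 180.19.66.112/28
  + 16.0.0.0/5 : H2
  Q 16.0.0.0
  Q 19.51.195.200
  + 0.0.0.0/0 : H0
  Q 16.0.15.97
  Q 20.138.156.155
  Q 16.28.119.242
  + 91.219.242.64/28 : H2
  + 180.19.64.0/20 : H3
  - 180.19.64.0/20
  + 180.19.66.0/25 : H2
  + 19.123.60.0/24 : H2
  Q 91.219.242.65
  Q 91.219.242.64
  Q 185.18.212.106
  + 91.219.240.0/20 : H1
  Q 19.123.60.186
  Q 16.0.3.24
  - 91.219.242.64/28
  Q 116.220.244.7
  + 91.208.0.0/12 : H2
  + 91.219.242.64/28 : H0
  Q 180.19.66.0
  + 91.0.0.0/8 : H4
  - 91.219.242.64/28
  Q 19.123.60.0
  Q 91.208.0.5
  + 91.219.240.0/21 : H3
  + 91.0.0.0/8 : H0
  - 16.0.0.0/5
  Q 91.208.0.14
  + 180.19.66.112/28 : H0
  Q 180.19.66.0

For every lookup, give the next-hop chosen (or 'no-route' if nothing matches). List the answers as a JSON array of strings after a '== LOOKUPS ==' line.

Trace:
  + 180.19.66.112/28 (H4) depth=28
  del 180.19.66.112/28 (clear depth 28)
  + 16.0.0.0/5 (H2) depth=5
  Q 16.0.0.0: descend 00010 ; hops seen [H2] ; pick H2
  Q 19.51.195.200: descend 00010 ; hops seen [H2] ; pick H2
  + 0.0.0.0/0 (H0) depth=0
  Q 16.0.15.97: descend 00010 ; hops seen [H0,H2] ; pick H2
  Q 20.138.156.155: descend 00010 ; hops seen [H0,H2] ; pick H2
  Q 16.28.119.242: descend 00010 ; hops seen [H0,H2] ; pick H2
  + 91.219.242.64/28 (H2) depth=28
  + 180.19.64.0/20 (H3) depth=20
  del 180.19.64.0/20 (clear depth 20)
  + 180.19.66.0/25 (H2) depth=25
  + 19.123.60.0/24 (H2) depth=24
  Q 91.219.242.65: descend 0101101111011011111100100100 ; hops seen [H0,H2] ; pick H2
  Q 91.219.242.64: descend 0101101111011011111100100100 ; hops seen [H0,H2] ; pick H2
  Q 185.18.212.106: descend 1011 ; hops seen [H0] ; pick H0
  + 91.219.240.0/20 (H1) depth=20
  Q 19.123.60.186: descend 000100110111101100111100 ; hops seen [H0,H2,H2] ; pick H2
  Q 16.0.3.24: descend 000100 ; hops seen [H0,H2] ; pick H2
  del 91.219.242.64/28 (clear depth 28)
  Q 116.220.244.7: descend 01 ; hops seen [H0] ; pick H0
  + 91.208.0.0/12 (H2) depth=12
  + 91.219.242.64/28 (H0) depth=28
  Q 180.19.66.0: descend 1011010000010011010000100 ; hops seen [H0,H2] ; pick H2
  + 91.0.0.0/8 (H4) depth=8
  del 91.219.242.64/28 (clear depth 28)
  Q 19.123.60.0: descend 000100110111101100111100 ; hops seen [H0,H2,H2] ; pick H2
  Q 91.208.0.5: descend 010110111101 ; hops seen [H0,H4,H2] ; pick H2
  + 91.219.240.0/21 (H3) depth=21
  + 91.0.0.0/8 (H0) depth=8
  del 16.0.0.0/5 (clear depth 5)
  Q 91.208.0.14: descend 010110111101 ; hops seen [H0,H0,H2] ; pick H2
  + 180.19.66.112/28 (H0) depth=28
  Q 180.19.66.0: descend 1011010000010011010000100 ; hops seen [H0,H2] ; pick H2

== LOOKUPS ==
["H2","H2","H2","H2","H2","H2","H2","H0","H2","H2","H0","H2","H2","H2","H2","H2"]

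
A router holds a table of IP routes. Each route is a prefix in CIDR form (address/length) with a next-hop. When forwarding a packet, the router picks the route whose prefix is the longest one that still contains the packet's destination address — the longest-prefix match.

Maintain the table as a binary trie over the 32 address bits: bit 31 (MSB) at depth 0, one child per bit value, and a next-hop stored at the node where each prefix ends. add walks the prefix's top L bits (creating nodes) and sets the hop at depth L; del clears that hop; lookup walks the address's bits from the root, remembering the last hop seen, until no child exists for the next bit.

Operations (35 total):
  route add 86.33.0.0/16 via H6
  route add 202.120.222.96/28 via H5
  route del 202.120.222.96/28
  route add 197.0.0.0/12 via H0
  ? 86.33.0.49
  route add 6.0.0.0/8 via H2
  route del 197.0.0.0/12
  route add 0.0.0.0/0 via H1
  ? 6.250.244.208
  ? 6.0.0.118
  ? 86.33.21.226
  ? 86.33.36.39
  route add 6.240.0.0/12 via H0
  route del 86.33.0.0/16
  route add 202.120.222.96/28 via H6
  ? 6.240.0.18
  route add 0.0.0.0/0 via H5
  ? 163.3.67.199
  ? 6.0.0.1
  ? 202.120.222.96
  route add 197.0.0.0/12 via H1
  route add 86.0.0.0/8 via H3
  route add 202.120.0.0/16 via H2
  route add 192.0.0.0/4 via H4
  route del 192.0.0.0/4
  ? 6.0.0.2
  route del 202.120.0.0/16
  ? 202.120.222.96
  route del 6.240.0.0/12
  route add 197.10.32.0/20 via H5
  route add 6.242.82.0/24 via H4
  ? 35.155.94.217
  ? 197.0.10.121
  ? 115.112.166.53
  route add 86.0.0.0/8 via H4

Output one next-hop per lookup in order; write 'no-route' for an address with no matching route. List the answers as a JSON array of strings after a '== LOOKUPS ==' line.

Trace:
  add 86.33.0.0/16 -> H6 at depth 16
  add 202.120.222.96/28 -> H5 at depth 28
  - 202.120.222.96/28 clear@28
  add 197.0.0.0/12 -> H0 at depth 12
  ? 86.33.0.49  path d0:-→d1:-→d2:-→d3:-→d4:-→d5:-→d6:-→d7:-→d8:-→d9:-→d10:-→d11:-→d12:-→d13:-→d14:-→d15:-→d16:H6  best=H6
  add 6.0.0.0/8 -> H2 at depth 8
  - 197.0.0.0/12 clear@12
  add 0.0.0.0/0 -> H1 at depth 0
  ? 6.250.244.208  path d0:H1→d1:-→d2:-→d3:-→d4:-→d5:-→d6:-→d7:-→d8:H2  best=H2
  ? 6.0.0.118  path d0:H1→d1:-→d2:-→d3:-→d4:-→d5:-→d6:-→d7:-→d8:H2  best=H2
  ? 86.33.21.226  path d0:H1→d1:-→d2:-→d3:-→d4:-→d5:-→d6:-→d7:-→d8:-→d9:-→d10:-→d11:-→d12:-→d13:-→d14:-→d15:-→d16:H6  best=H6
  ? 86.33.36.39  path d0:H1→d1:-→d2:-→d3:-→d4:-→d5:-→d6:-→d7:-→d8:-→d9:-→d10:-→d11:-→d12:-→d13:-→d14:-→d15:-→d16:H6  best=H6
  add 6.240.0.0/12 -> H0 at depth 12
  - 86.33.0.0/16 clear@16
  add 202.120.222.96/28 -> H6 at depth 28
  ? 6.240.0.18  path d0:H1→d1:-→d2:-→d3:-→d4:-→d5:-→d6:-→d7:-→d8:H2→d9:-→d10:-→d11:-→d12:H0  best=H0
  add 0.0.0.0/0 -> H5 at depth 0
  ? 163.3.67.199  path d0:H5→d1:-  best=H5
  ? 6.0.0.1  path d0:H5→d1:-→d2:-→d3:-→d4:-→d5:-→d6:-→d7:-→d8:H2  best=H2
  ? 202.120.222.96  path d0:H5→d1:-→d2:-→d3:-→d4:-→d5:-→d6:-→d7:-→d8:-→d9:-→d10:-→d11:-→d12:-→d13:-→d14:-→d15:-→d16:-→d17:-→d18:-→d19:-→d20:-→d21:-→d22:-→d23:-→d24:-→d25:-→d26:-→d27:-→d28:H6  best=H6
  add 197.0.0.0/12 -> H1 at depth 12
  add 86.0.0.0/8 -> H3 at depth 8
  add 202.120.0.0/16 -> H2 at depth 16
  add 192.0.0.0/4 -> H4 at depth 4
  - 192.0.0.0/4 clear@4
  ? 6.0.0.2  path d0:H5→d1:-→d2:-→d3:-→d4:-→d5:-→d6:-→d7:-→d8:H2  best=H2
  - 202.120.0.0/16 clear@16
  ? 202.120.222.96  path d0:H5→d1:-→d2:-→d3:-→d4:-→d5:-→d6:-→d7:-→d8:-→d9:-→d10:-→d11:-→d12:-→d13:-→d14:-→d15:-→d16:-→d17:-→d18:-→d19:-→d20:-→d21:-→d22:-→d23:-→d24:-→d25:-→d26:-→d27:-→d28:H6  best=H6
  - 6.240.0.0/12 clear@12
  add 197.10.32.0/20 -> H5 at depth 20
  add 6.242.82.0/24 -> H4 at depth 24
  ? 35.155.94.217  path d0:H5→d1:-→d2:-  best=H5
  ? 197.0.10.121  path d0:H5→d1:-→d2:-→d3:-→d4:-→d5:-→d6:-→d7:-→d8:-→d9:-→d10:-→d11:-→d12:H1  best=H1
  ? 115.112.166.53  path d0:H5→d1:-→d2:-  best=H5
  add 86.0.0.0/8 -> H4 at depth 8

== LOOKUPS ==
["H6","H2","H2","H6","H6","H0","H5","H2","H6","H2","H6","H5","H1","H5"]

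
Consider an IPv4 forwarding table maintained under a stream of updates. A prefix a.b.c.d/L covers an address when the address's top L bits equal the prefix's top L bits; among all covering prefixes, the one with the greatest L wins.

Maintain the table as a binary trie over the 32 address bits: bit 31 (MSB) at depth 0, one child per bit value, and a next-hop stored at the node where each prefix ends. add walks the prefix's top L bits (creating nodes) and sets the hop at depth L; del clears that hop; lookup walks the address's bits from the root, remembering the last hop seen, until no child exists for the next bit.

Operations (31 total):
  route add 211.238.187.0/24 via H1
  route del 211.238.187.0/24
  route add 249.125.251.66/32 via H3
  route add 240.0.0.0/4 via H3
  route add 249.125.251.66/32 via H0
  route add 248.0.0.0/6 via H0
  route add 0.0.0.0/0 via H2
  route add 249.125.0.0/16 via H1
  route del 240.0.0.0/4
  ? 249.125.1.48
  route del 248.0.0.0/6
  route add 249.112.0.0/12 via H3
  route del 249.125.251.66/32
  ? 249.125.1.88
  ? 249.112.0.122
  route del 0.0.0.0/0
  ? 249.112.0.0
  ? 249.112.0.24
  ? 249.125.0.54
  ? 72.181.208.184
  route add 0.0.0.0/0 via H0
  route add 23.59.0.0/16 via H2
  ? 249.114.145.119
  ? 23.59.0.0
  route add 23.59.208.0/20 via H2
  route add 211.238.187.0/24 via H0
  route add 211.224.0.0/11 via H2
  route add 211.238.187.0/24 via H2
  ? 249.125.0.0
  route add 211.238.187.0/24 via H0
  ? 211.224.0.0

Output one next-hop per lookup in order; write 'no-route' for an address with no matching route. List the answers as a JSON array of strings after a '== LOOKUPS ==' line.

Process each operation:
  + 211.238.187.0/24 (H1) depth=24
  - 211.238.187.0/24 clear@24
  + 249.125.251.66/32 (H3) depth=32
  + 240.0.0.0/4 (H3) depth=4
  + 249.125.251.66/32 (H0) depth=32
  + 248.0.0.0/6 (H0) depth=6
  + 0.0.0.0/0 (H2) depth=0
  + 249.125.0.0/16 (H1) depth=16
  - 240.0.0.0/4 clear@4
  lookup 249.125.1.48: bits 1111100101111101 walk d0:H2→d1:-→d2:-→d3:-→d4:-→d5:-→d6:H0→d7:-→d8:-→d9:-→d10:-→d11:-→d12:-→d13:-→d14:-→d15:-→d16:H1 -> H1
  - 248.0.0.0/6 clear@6
  + 249.112.0.0/12 (H3) depth=12
  - 249.125.251.66/32 clear@32
  lookup 249.125.1.88: bits 1111100101111101 walk d0:H2→d1:-→d2:-→d3:-→d4:-→d5:-→d6:-→d7:-→d8:-→d9:-→d10:-→d11:-→d12:H3→d13:-→d14:-→d15:-→d16:H1 -> H1
  lookup 249.112.0.122: bits 111110010111 walk d0:H2→d1:-→d2:-→d3:-→d4:-→d5:-→d6:-→d7:-→d8:-→d9:-→d10:-→d11:-→d12:H3 -> H3
  - 0.0.0.0/0 clear@0
  lookup 249.112.0.0: bits 111110010111 walk d0:-→d1:-→d2:-→d3:-→d4:-→d5:-→d6:-→d7:-→d8:-→d9:-→d10:-→d11:-→d12:H3 -> H3
  lookup 249.112.0.24: bits 111110010111 walk d0:-→d1:-→d2:-→d3:-→d4:-→d5:-→d6:-→d7:-→d8:-→d9:-→d10:-→d11:-→d12:H3 -> H3
  lookup 249.125.0.54: bits 1111100101111101 walk d0:-→d1:-→d2:-→d3:-→d4:-→d5:-→d6:-→d7:-→d8:-→d9:-→d10:-→d11:-→d12:H3→d13:-→d14:-→d15:-→d16:H1 -> H1
  lookup 72.181.208.184: bits ε walk d0:- -> no-route
  + 0.0.0.0/0 (H0) depth=0
  + 23.59.0.0/16 (H2) depth=16
  lookup 249.114.145.119: bits 111110010111 walk d0:H0→d1:-→d2:-→d3:-→d4:-→d5:-→d6:-→d7:-→d8:-→d9:-→d10:-→d11:-→d12:H3 -> H3
  lookup 23.59.0.0: bits 0001011100111011 walk d0:H0→d1:-→d2:-→d3:-→d4:-→d5:-→d6:-→d7:-→d8:-→d9:-→d10:-→d11:-→d12:-→d13:-→d14:-→d15:-→d16:H2 -> H2
  + 23.59.208.0/20 (H2) depth=20
  + 211.238.187.0/24 (H0) depth=24
  + 211.224.0.0/11 (H2) depth=11
  + 211.238.187.0/24 (H2) depth=24
  lookup 249.125.0.0: bits 1111100101111101 walk d0:H0→d1:-→d2:-→d3:-→d4:-→d5:-→d6:-→d7:-→d8:-→d9:-→d10:-→d11:-→d12:H3→d13:-→d14:-→d15:-→d16:H1 -> H1
  + 211.238.187.0/24 (H0) depth=24
  lookup 211.224.0.0: bits 110100111110 walk d0:H0→d1:-→d2:-→d3:-→d4:-→d5:-→d6:-→d7:-→d8:-→d9:-→d10:-→d11:H2→d12:- -> H2

== LOOKUPS ==
["H1","H1","H3","H3","H3","H1","no-route","H3","H2","H1","H2"]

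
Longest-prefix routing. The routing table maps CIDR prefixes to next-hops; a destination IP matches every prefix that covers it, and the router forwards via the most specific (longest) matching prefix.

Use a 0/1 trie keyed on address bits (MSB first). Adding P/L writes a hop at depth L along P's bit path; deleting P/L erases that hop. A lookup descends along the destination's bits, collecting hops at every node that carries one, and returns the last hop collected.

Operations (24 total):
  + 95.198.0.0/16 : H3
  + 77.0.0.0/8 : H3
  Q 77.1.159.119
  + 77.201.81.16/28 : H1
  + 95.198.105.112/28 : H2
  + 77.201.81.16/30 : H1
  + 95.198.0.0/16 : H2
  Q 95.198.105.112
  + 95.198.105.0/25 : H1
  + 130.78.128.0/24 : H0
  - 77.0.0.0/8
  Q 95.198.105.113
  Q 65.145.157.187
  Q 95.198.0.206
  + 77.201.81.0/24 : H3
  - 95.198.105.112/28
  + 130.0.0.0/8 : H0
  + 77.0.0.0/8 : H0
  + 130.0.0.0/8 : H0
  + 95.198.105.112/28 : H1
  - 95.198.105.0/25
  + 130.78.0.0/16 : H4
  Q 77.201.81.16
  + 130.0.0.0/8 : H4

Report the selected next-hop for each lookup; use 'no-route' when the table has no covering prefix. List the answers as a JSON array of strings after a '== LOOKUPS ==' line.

Process each operation:
  + 95.198.0.0/16 (H3) depth=16
  + 77.0.0.0/8 (H3) depth=8
  ? 77.1.159.119  path d0:-→d1:-→d2:-→d3:-→d4:-→d5:-→d6:-→d7:-→d8:H3  best=H3
  + 77.201.81.16/28 (H1) depth=28
  + 95.198.105.112/28 (H2) depth=28
  + 77.201.81.16/30 (H1) depth=30
  + 95.198.0.0/16 (H2) depth=16
  ? 95.198.105.112  path d0:-→d1:-→d2:-→d3:-→d4:-→d5:-→d6:-→d7:-→d8:-→d9:-→d10:-→d11:-→d12:-→d13:-→d14:-→d15:-→d16:H2→d17:-→d18:-→d19:-→d20:-→d21:-→d22:-→d23:-→d24:-→d25:-→d26:-→d27:-→d28:H2  best=H2
  + 95.198.105.0/25 (H1) depth=25
  + 130.78.128.0/24 (H0) depth=24
  del 77.0.0.0/8 (clear depth 8)
  ? 95.198.105.113  path d0:-→d1:-→d2:-→d3:-→d4:-→d5:-→d6:-→d7:-→d8:-→d9:-→d10:-→d11:-→d12:-→d13:-→d14:-→d15:-→d16:H2→d17:-→d18:-→d19:-→d20:-→d21:-→d22:-→d23:-→d24:-→d25:H1→d26:-→d27:-→d28:H2  best=H2
  ? 65.145.157.187  path d0:-→d1:-→d2:-→d3:-→d4:-  best=no-route
  ? 95.198.0.206  path d0:-→d1:-→d2:-→d3:-→d4:-→d5:-→d6:-→d7:-→d8:-→d9:-→d10:-→d11:-→d12:-→d13:-→d14:-→d15:-→d16:H2→d17:-  best=H2
  + 77.201.81.0/24 (H3) depth=24
  del 95.198.105.112/28 (clear depth 28)
  + 130.0.0.0/8 (H0) depth=8
  + 77.0.0.0/8 (H0) depth=8
  + 130.0.0.0/8 (H0) depth=8
  + 95.198.105.112/28 (H1) depth=28
  del 95.198.105.0/25 (clear depth 25)
  + 130.78.0.0/16 (H4) depth=16
  ? 77.201.81.16  path d0:-→d1:-→d2:-→d3:-→d4:-→d5:-→d6:-→d7:-→d8:H0→d9:-→d10:-→d11:-→d12:-→d13:-→d14:-→d15:-→d16:-→d17:-→d18:-→d19:-→d20:-→d21:-→d22:-→d23:-→d24:H3→d25:-→d26:-→d27:-→d28:H1→d29:-→d30:H1  best=H1
  + 130.0.0.0/8 (H4) depth=8

== LOOKUPS ==
["H3","H2","H2","no-route","H2","H1"]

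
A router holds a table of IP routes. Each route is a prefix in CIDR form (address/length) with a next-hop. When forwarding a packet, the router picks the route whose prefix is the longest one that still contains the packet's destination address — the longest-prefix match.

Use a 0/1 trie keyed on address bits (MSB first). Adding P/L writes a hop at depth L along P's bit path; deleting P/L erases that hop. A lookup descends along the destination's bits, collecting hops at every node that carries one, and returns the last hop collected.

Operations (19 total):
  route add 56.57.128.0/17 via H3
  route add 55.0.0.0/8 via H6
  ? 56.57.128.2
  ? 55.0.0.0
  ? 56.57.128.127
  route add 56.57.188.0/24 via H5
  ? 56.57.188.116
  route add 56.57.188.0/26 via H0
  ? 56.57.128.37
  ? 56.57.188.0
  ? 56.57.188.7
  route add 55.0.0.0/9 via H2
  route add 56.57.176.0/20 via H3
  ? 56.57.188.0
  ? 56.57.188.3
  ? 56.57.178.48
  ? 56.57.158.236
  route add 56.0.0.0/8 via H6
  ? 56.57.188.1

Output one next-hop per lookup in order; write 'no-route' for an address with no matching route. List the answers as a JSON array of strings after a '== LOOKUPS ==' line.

Trace:
  + 56.57.128.0/17 (H3) depth=17
  + 55.0.0.0/8 (H6) depth=8
  Q 56.57.128.2: descend 00111000001110011 ; hops seen [H3] ; pick H3
  Q 55.0.0.0: descend 00110111 ; hops seen [H6] ; pick H6
  Q 56.57.128.127: descend 00111000001110011 ; hops seen [H3] ; pick H3
  + 56.57.188.0/24 (H5) depth=24
  Q 56.57.188.116: descend 001110000011100110111100 ; hops seen [H3,H5] ; pick H5
  + 56.57.188.0/26 (H0) depth=26
  Q 56.57.128.37: descend 001110000011100110 ; hops seen [H3] ; pick H3
  Q 56.57.188.0: descend 00111000001110011011110000 ; hops seen [H3,H5,H0] ; pick H0
  Q 56.57.188.7: descend 00111000001110011011110000 ; hops seen [H3,H5,H0] ; pick H0
  + 55.0.0.0/9 (H2) depth=9
  + 56.57.176.0/20 (H3) depth=20
  Q 56.57.188.0: descend 00111000001110011011110000 ; hops seen [H3,H3,H5,H0] ; pick H0
  Q 56.57.188.3: descend 00111000001110011011110000 ; hops seen [H3,H3,H5,H0] ; pick H0
  Q 56.57.178.48: descend 00111000001110011011 ; hops seen [H3,H3] ; pick H3
  Q 56.57.158.236: descend 001110000011100110 ; hops seen [H3] ; pick H3
  + 56.0.0.0/8 (H6) depth=8
  Q 56.57.188.1: descend 00111000001110011011110000 ; hops seen [H6,H3,H3,H5,H0] ; pick H0

== LOOKUPS ==
["H3","H6","H3","H5","H3","H0","H0","H0","H0","H3","H3","H0"]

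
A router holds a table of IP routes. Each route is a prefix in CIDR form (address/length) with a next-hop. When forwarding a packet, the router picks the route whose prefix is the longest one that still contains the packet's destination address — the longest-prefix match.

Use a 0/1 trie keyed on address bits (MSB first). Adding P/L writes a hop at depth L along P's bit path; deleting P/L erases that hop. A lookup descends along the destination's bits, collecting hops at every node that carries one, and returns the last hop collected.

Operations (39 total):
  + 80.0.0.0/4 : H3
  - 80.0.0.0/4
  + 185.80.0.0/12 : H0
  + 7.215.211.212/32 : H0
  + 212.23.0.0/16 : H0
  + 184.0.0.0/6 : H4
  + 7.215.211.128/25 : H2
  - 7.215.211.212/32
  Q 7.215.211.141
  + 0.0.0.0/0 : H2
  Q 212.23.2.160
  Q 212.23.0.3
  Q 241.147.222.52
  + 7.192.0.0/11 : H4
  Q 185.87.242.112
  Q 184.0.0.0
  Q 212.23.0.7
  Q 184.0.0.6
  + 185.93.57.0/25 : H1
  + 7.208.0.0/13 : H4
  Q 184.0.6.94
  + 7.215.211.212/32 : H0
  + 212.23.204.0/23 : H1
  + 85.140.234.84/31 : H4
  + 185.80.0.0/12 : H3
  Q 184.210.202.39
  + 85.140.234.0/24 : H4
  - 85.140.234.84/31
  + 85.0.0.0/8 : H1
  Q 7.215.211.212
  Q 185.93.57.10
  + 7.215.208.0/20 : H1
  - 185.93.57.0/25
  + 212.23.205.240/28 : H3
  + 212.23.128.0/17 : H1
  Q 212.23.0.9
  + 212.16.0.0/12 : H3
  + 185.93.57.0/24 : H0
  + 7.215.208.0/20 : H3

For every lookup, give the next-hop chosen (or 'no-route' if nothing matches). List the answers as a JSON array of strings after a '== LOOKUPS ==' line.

Apply in order:
  add 80.0.0.0/4 -> H3 at depth 4
  del 80.0.0.0/4 (clear depth 4)
  add 185.80.0.0/12 -> H0 at depth 12
  add 7.215.211.212/32 -> H0 at depth 32
  add 212.23.0.0/16 -> H0 at depth 16
  add 184.0.0.0/6 -> H4 at depth 6
  add 7.215.211.128/25 -> H2 at depth 25
  del 7.215.211.212/32 (clear depth 32)
  lookup 7.215.211.141: bits 0000011111010111110100111 walk d0:-→d1:-→d2:-→d3:-→d4:-→d5:-→d6:-→d7:-→d8:-→d9:-→d10:-→d11:-→d12:-→d13:-→d14:-→d15:-→d16:-→d17:-→d18:-→d19:-→d20:-→d21:-→d22:-→d23:-→d24:-→d25:H2 -> H2
  add 0.0.0.0/0 -> H2 at depth 0
  lookup 212.23.2.160: bits 1101010000010111 walk d0:H2→d1:-→d2:-→d3:-→d4:-→d5:-→d6:-→d7:-→d8:-→d9:-→d10:-→d11:-→d12:-→d13:-→d14:-→d15:-→d16:H0 -> H0
  lookup 212.23.0.3: bits 1101010000010111 walk d0:H2→d1:-→d2:-→d3:-→d4:-→d5:-→d6:-→d7:-→d8:-→d9:-→d10:-→d11:-→d12:-→d13:-→d14:-→d15:-→d16:H0 -> H0
  lookup 241.147.222.52: bits 11 walk d0:H2→d1:-→d2:- -> H2
  add 7.192.0.0/11 -> H4 at depth 11
  lookup 185.87.242.112: bits 101110010101 walk d0:H2→d1:-→d2:-→d3:-→d4:-→d5:-→d6:H4→d7:-→d8:-→d9:-→d10:-→d11:-→d12:H0 -> H0
  lookup 184.0.0.0: bits 1011100 walk d0:H2→d1:-→d2:-→d3:-→d4:-→d5:-→d6:H4→d7:- -> H4
  lookup 212.23.0.7: bits 1101010000010111 walk d0:H2→d1:-→d2:-→d3:-→d4:-→d5:-→d6:-→d7:-→d8:-→d9:-→d10:-→d11:-→d12:-→d13:-→d14:-→d15:-→d16:H0 -> H0
  lookup 184.0.0.6: bits 1011100 walk d0:H2→d1:-→d2:-→d3:-→d4:-→d5:-→d6:H4→d7:- -> H4
  add 185.93.57.0/25 -> H1 at depth 25
  add 7.208.0.0/13 -> H4 at depth 13
  lookup 184.0.6.94: bits 1011100 walk d0:H2→d1:-→d2:-→d3:-→d4:-→d5:-→d6:H4→d7:- -> H4
  add 7.215.211.212/32 -> H0 at depth 32
  add 212.23.204.0/23 -> H1 at depth 23
  add 85.140.234.84/31 -> H4 at depth 31
  add 185.80.0.0/12 -> H3 at depth 12
  lookup 184.210.202.39: bits 1011100 walk d0:H2→d1:-→d2:-→d3:-→d4:-→d5:-→d6:H4→d7:- -> H4
  add 85.140.234.0/24 -> H4 at depth 24
  del 85.140.234.84/31 (clear depth 31)
  add 85.0.0.0/8 -> H1 at depth 8
  lookup 7.215.211.212: bits 00000111110101111101001111010100 walk d0:H2→d1:-→d2:-→d3:-→d4:-→d5:-→d6:-→d7:-→d8:-→d9:-→d10:-→d11:H4→d12:-→d13:H4→d14:-→d15:-→d16:-→d17:-→d18:-→d19:-→d20:-→d21:-→d22:-→d23:-→d24:-→d25:H2→d26:-→d27:-→d28:-→d29:-→d30:-→d31:-→d32:H0 -> H0
  lookup 185.93.57.10: bits 1011100101011101001110010 walk d0:H2→d1:-→d2:-→d3:-→d4:-→d5:-→d6:H4→d7:-→d8:-→d9:-→d10:-→d11:-→d12:H3→d13:-→d14:-→d15:-→d16:-→d17:-→d18:-→d19:-→d20:-→d21:-→d22:-→d23:-→d24:-→d25:H1 -> H1
  add 7.215.208.0/20 -> H1 at depth 20
  del 185.93.57.0/25 (clear depth 25)
  add 212.23.205.240/28 -> H3 at depth 28
  add 212.23.128.0/17 -> H1 at depth 17
  lookup 212.23.0.9: bits 1101010000010111 walk d0:H2→d1:-→d2:-→d3:-→d4:-→d5:-→d6:-→d7:-→d8:-→d9:-→d10:-→d11:-→d12:-→d13:-→d14:-→d15:-→d16:H0 -> H0
  add 212.16.0.0/12 -> H3 at depth 12
  add 185.93.57.0/24 -> H0 at depth 24
  add 7.215.208.0/20 -> H3 at depth 20

== LOOKUPS ==
["H2","H0","H0","H2","H0","H4","H0","H4","H4","H4","H0","H1","H0"]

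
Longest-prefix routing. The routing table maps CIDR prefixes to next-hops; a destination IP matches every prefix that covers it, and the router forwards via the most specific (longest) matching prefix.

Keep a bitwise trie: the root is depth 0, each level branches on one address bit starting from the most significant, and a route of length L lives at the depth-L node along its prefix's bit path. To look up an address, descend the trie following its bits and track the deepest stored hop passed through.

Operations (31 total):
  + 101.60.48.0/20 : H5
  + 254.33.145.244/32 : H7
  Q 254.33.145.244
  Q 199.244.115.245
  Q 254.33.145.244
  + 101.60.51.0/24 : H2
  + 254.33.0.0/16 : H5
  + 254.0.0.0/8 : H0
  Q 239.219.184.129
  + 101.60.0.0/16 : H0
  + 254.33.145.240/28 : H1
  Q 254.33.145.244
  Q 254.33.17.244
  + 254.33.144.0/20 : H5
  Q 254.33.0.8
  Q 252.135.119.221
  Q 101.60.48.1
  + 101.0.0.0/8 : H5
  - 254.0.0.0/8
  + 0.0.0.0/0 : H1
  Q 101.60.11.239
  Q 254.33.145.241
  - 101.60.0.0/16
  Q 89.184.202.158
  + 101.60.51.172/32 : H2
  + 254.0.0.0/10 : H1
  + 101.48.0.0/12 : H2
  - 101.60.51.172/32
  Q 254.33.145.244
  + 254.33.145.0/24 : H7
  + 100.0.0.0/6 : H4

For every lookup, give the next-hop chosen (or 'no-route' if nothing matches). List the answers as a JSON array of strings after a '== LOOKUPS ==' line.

Apply in order:
  + 101.60.48.0/20 (H5) depth=20
  + 254.33.145.244/32 (H7) depth=32
  Q 254.33.145.244: descend 11111110001000011001000111110100 ; hops seen [H7] ; pick H7
  Q 199.244.115.245: descend 11 ; hops seen [∅] ; pick no-route
  Q 254.33.145.244: descend 11111110001000011001000111110100 ; hops seen [H7] ; pick H7
  + 101.60.51.0/24 (H2) depth=24
  + 254.33.0.0/16 (H5) depth=16
  + 254.0.0.0/8 (H0) depth=8
  Q 239.219.184.129: descend 111 ; hops seen [∅] ; pick no-route
  + 101.60.0.0/16 (H0) depth=16
  + 254.33.145.240/28 (H1) depth=28
  Q 254.33.145.244: descend 11111110001000011001000111110100 ; hops seen [H0,H5,H1,H7] ; pick H7
  Q 254.33.17.244: descend 1111111000100001 ; hops seen [H0,H5] ; pick H5
  + 254.33.144.0/20 (H5) depth=20
  Q 254.33.0.8: descend 1111111000100001 ; hops seen [H0,H5] ; pick H5
  Q 252.135.119.221: descend 111111 ; hops seen [∅] ; pick no-route
  Q 101.60.48.1: descend 0110010100111100001100 ; hops seen [H0,H5] ; pick H5
  + 101.0.0.0/8 (H5) depth=8
  - 254.0.0.0/8 clear@8
  + 0.0.0.0/0 (H1) depth=0
  Q 101.60.11.239: descend 011001010011110000 ; hops seen [H1,H5,H0] ; pick H0
  Q 254.33.145.241: descend 11111110001000011001000111110 ; hops seen [H1,H5,H5,H1] ; pick H1
  - 101.60.0.0/16 clear@16
  Q 89.184.202.158: descend 01 ; hops seen [H1] ; pick H1
  + 101.60.51.172/32 (H2) depth=32
  + 254.0.0.0/10 (H1) depth=10
  + 101.48.0.0/12 (H2) depth=12
  - 101.60.51.172/32 clear@32
  Q 254.33.145.244: descend 11111110001000011001000111110100 ; hops seen [H1,H1,H5,H5,H1,H7] ; pick H7
  + 254.33.145.0/24 (H7) depth=24
  + 100.0.0.0/6 (H4) depth=6

== LOOKUPS ==
["H7","no-route","H7","no-route","H7","H5","H5","no-route","H5","H0","H1","H1","H7"]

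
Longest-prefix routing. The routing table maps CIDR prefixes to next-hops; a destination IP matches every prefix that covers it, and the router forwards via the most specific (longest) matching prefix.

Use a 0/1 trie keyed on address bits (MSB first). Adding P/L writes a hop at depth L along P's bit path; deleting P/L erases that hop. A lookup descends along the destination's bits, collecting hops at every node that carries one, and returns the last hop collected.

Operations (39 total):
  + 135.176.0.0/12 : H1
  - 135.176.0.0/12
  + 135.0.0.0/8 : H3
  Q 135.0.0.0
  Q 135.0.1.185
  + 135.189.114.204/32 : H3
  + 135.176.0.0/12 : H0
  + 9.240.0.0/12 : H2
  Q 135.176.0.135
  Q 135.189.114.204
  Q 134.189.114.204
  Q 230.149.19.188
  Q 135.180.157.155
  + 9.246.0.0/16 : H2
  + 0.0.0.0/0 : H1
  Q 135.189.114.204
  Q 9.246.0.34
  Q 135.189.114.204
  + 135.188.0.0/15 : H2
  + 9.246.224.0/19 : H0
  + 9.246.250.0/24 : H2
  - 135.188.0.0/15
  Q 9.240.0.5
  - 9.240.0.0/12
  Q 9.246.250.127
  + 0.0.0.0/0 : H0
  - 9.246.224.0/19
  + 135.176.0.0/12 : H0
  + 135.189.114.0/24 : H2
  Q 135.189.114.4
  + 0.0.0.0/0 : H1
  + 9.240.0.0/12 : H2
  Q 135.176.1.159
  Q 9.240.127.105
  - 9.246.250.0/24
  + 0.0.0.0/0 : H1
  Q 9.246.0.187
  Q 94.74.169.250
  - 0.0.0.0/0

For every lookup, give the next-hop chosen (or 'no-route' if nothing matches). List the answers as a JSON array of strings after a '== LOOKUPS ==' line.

Apply in order:
  + 135.176.0.0/12 (H1) depth=12
  - 135.176.0.0/12 clear@12
  + 135.0.0.0/8 (H3) depth=8
  lookup 135.0.0.0: bits 10000111 walk d0:-→d1:-→d2:-→d3:-→d4:-→d5:-→d6:-→d7:-→d8:H3 -> H3
  lookup 135.0.1.185: bits 10000111 walk d0:-→d1:-→d2:-→d3:-→d4:-→d5:-→d6:-→d7:-→d8:H3 -> H3
  + 135.189.114.204/32 (H3) depth=32
  + 135.176.0.0/12 (H0) depth=12
  + 9.240.0.0/12 (H2) depth=12
  lookup 135.176.0.135: bits 100001111011 walk d0:-→d1:-→d2:-→d3:-→d4:-→d5:-→d6:-→d7:-→d8:H3→d9:-→d10:-→d11:-→d12:H0 -> H0
  lookup 135.189.114.204: bits 10000111101111010111001011001100 walk d0:-→d1:-→d2:-→d3:-→d4:-→d5:-→d6:-→d7:-→d8:H3→d9:-→d10:-→d11:-→d12:H0→d13:-→d14:-→d15:-→d16:-→d17:-→d18:-→d19:-→d20:-→d21:-→d22:-→d23:-→d24:-→d25:-→d26:-→d27:-→d28:-→d29:-→d30:-→d31:-→d32:H3 -> H3
  lookup 134.189.114.204: bits 1000011 walk d0:-→d1:-→d2:-→d3:-→d4:-→d5:-→d6:-→d7:- -> no-route
  lookup 230.149.19.188: bits 1 walk d0:-→d1:- -> no-route
  lookup 135.180.157.155: bits 100001111011 walk d0:-→d1:-→d2:-→d3:-→d4:-→d5:-→d6:-→d7:-→d8:H3→d9:-→d10:-→d11:-→d12:H0 -> H0
  + 9.246.0.0/16 (H2) depth=16
  + 0.0.0.0/0 (H1) depth=0
  lookup 135.189.114.204: bits 10000111101111010111001011001100 walk d0:H1→d1:-→d2:-→d3:-→d4:-→d5:-→d6:-→d7:-→d8:H3→d9:-→d10:-→d11:-→d12:H0→d13:-→d14:-→d15:-→d16:-→d17:-→d18:-→d19:-→d20:-→d21:-→d22:-→d23:-→d24:-→d25:-→d26:-→d27:-→d28:-→d29:-→d30:-→d31:-→d32:H3 -> H3
  lookup 9.246.0.34: bits 0000100111110110 walk d0:H1→d1:-→d2:-→d3:-→d4:-→d5:-→d6:-→d7:-→d8:-→d9:-→d10:-→d11:-→d12:H2→d13:-→d14:-→d15:-→d16:H2 -> H2
  lookup 135.189.114.204: bits 10000111101111010111001011001100 walk d0:H1→d1:-→d2:-→d3:-→d4:-→d5:-→d6:-→d7:-→d8:H3→d9:-→d10:-→d11:-→d12:H0→d13:-→d14:-→d15:-→d16:-→d17:-→d18:-→d19:-→d20:-→d21:-→d22:-→d23:-→d24:-→d25:-→d26:-→d27:-→d28:-→d29:-→d30:-→d31:-→d32:H3 -> H3
  + 135.188.0.0/15 (H2) depth=15
  + 9.246.224.0/19 (H0) depth=19
  + 9.246.250.0/24 (H2) depth=24
  - 135.188.0.0/15 clear@15
  lookup 9.240.0.5: bits 0000100111110 walk d0:H1→d1:-→d2:-→d3:-→d4:-→d5:-→d6:-→d7:-→d8:-→d9:-→d10:-→d11:-→d12:H2→d13:- -> H2
  - 9.240.0.0/12 clear@12
  lookup 9.246.250.127: bits 000010011111011011111010 walk d0:H1→d1:-→d2:-→d3:-→d4:-→d5:-→d6:-→d7:-→d8:-→d9:-→d10:-→d11:-→d12:-→d13:-→d14:-→d15:-→d16:H2→d17:-→d18:-→d19:H0→d20:-→d21:-→d22:-→d23:-→d24:H2 -> H2
  + 0.0.0.0/0 (H0) depth=0
  - 9.246.224.0/19 clear@19
  + 135.176.0.0/12 (H0) depth=12
  + 135.189.114.0/24 (H2) depth=24
  lookup 135.189.114.4: bits 100001111011110101110010 walk d0:H0→d1:-→d2:-→d3:-→d4:-→d5:-→d6:-→d7:-→d8:H3→d9:-→d10:-→d11:-→d12:H0→d13:-→d14:-→d15:-→d16:-→d17:-→d18:-→d19:-→d20:-→d21:-→d22:-→d23:-→d24:H2 -> H2
  + 0.0.0.0/0 (H1) depth=0
  + 9.240.0.0/12 (H2) depth=12
  lookup 135.176.1.159: bits 100001111011 walk d0:H1→d1:-→d2:-→d3:-→d4:-→d5:-→d6:-→d7:-→d8:H3→d9:-→d10:-→d11:-→d12:H0 -> H0
  lookup 9.240.127.105: bits 0000100111110 walk d0:H1→d1:-→d2:-→d3:-→d4:-→d5:-→d6:-→d7:-→d8:-→d9:-→d10:-→d11:-→d12:H2→d13:- -> H2
  - 9.246.250.0/24 clear@24
  + 0.0.0.0/0 (H1) depth=0
  lookup 9.246.0.187: bits 0000100111110110 walk d0:H1→d1:-→d2:-→d3:-→d4:-→d5:-→d6:-→d7:-→d8:-→d9:-→d10:-→d11:-→d12:H2→d13:-→d14:-→d15:-→d16:H2 -> H2
  lookup 94.74.169.250: bits 0 walk d0:H1→d1:- -> H1
  - 0.0.0.0/0 clear@0

== LOOKUPS ==
["H3","H3","H0","H3","no-route","no-route","H0","H3","H2","H3","H2","H2","H2","H0","H2","H2","H1"]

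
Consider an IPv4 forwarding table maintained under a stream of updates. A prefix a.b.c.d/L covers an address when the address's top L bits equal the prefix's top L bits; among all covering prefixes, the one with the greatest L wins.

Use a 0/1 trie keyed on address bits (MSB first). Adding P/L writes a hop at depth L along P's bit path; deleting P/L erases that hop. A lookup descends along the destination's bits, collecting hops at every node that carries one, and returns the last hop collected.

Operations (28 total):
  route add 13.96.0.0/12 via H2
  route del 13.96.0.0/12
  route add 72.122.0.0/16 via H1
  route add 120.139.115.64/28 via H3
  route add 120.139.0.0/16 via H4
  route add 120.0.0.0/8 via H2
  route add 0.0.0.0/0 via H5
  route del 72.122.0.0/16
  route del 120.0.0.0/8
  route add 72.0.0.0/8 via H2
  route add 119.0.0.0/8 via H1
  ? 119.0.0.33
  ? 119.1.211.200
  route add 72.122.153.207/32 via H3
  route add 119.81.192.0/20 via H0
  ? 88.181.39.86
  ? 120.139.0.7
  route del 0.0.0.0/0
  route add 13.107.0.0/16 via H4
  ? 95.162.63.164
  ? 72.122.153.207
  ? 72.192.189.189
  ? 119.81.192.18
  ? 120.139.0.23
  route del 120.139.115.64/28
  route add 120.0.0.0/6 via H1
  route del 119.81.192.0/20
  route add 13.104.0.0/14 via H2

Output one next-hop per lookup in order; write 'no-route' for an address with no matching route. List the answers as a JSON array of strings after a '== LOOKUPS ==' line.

Trace:
  add 13.96.0.0/12 -> H2 at depth 12
  del 13.96.0.0/12 (clear depth 12)
  add 72.122.0.0/16 -> H1 at depth 16
  add 120.139.115.64/28 -> H3 at depth 28
  add 120.139.0.0/16 -> H4 at depth 16
  add 120.0.0.0/8 -> H2 at depth 8
  add 0.0.0.0/0 -> H5 at depth 0
  del 72.122.0.0/16 (clear depth 16)
  del 120.0.0.0/8 (clear depth 8)
  add 72.0.0.0/8 -> H2 at depth 8
  add 119.0.0.0/8 -> H1 at depth 8
  Q 119.0.0.33: descend 01110111 ; hops seen [H5,H1] ; pick H1
  Q 119.1.211.200: descend 01110111 ; hops seen [H5,H1] ; pick H1
  add 72.122.153.207/32 -> H3 at depth 32
  add 119.81.192.0/20 -> H0 at depth 20
  Q 88.181.39.86: descend 010 ; hops seen [H5] ; pick H5
  Q 120.139.0.7: descend 01111000100010110 ; hops seen [H5,H4] ; pick H4
  del 0.0.0.0/0 (clear depth 0)
  add 13.107.0.0/16 -> H4 at depth 16
  Q 95.162.63.164: descend 010 ; hops seen [∅] ; pick no-route
  Q 72.122.153.207: descend 01001000011110101001100111001111 ; hops seen [H2,H3] ; pick H3
  Q 72.192.189.189: descend 01001000 ; hops seen [H2] ; pick H2
  Q 119.81.192.18: descend 01110111010100011100 ; hops seen [H1,H0] ; pick H0
  Q 120.139.0.23: descend 01111000100010110 ; hops seen [H4] ; pick H4
  del 120.139.115.64/28 (clear depth 28)
  add 120.0.0.0/6 -> H1 at depth 6
  del 119.81.192.0/20 (clear depth 20)
  add 13.104.0.0/14 -> H2 at depth 14

== LOOKUPS ==
["H1","H1","H5","H4","no-route","H3","H2","H0","H4"]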